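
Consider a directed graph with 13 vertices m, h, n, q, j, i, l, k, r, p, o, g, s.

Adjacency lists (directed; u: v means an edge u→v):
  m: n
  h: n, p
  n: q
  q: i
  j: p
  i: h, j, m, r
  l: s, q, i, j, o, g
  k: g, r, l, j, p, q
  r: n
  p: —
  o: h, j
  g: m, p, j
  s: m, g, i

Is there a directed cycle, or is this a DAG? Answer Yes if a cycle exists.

DFS with white/gray/black marking, starting from h:
h gray
  n gray
    q gray
      i gray
        i→h: h is gray → back edge
Back edge found, so a cycle exists: h → n → q → i → h.

Yes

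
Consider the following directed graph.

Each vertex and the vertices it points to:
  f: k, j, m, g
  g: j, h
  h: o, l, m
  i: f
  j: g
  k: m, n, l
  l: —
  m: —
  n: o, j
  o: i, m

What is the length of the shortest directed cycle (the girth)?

2

For each vertex v, BFS finds the shortest path from v back to v.
The shortest such closed walk is j → g → j, length 2.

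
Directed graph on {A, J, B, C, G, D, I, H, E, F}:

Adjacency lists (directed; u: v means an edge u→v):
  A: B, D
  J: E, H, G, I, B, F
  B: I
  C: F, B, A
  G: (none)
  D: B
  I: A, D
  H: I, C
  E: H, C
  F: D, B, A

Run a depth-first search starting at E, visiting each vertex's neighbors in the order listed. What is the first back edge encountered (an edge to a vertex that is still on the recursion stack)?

B->I

DFS from E (visiting each vertex's neighbors in the order listed); mark gray on enter, black on exit:
E gray
  H gray
    I gray
      A gray
        B gray
          B→I: I is gray → back edge
First back edge: B → I.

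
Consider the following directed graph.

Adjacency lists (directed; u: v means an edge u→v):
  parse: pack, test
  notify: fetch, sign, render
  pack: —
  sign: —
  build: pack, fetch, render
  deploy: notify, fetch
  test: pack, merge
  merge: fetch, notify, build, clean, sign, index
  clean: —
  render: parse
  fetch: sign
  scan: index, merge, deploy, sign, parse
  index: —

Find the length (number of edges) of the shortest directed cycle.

5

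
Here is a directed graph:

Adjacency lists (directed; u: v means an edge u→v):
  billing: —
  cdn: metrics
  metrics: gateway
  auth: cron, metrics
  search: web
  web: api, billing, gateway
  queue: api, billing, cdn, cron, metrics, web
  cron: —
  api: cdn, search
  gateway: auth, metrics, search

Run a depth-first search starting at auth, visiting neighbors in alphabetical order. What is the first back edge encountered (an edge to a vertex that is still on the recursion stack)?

DFS from auth (visiting neighbors in alphabetical order); mark gray on enter, black on exit:
auth gray
  cron gray
  cron black
  metrics gray
    gateway gray
      gateway→auth: auth is gray → back edge
First back edge: gateway → auth.

gateway→auth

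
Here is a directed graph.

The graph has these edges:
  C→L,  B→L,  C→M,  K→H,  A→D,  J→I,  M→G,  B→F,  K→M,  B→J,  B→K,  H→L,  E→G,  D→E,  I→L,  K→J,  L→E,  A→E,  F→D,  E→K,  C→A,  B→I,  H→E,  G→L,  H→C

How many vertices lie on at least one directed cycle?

11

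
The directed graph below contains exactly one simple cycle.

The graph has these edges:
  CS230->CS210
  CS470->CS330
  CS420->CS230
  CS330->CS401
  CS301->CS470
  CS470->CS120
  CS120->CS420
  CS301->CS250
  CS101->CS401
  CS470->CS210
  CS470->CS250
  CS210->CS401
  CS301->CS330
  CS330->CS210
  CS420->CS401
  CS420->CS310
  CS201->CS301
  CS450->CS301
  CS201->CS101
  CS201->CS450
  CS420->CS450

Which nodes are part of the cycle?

CS120, CS301, CS420, CS450, CS470

DFS with gray/black marking from CS301:
CS301 gray
  CS470 gray
    CS330 gray
      CS401 gray
      CS401 black
      CS210 gray
        CS210→CS401: CS401 black — skip
      CS210 black
    CS330 black
    CS250 gray
    CS250 black
    CS470→CS210: CS210 black — skip
    CS120 gray
      CS420 gray
        CS310 gray
        CS310 black
        CS450 gray
          CS450→CS301: CS301 is gray → back edge
Back edge closes the cycle CS301 → CS470 → CS120 → CS420 → CS450 → CS301; its vertices are {CS120, CS301, CS420, CS450, CS470}.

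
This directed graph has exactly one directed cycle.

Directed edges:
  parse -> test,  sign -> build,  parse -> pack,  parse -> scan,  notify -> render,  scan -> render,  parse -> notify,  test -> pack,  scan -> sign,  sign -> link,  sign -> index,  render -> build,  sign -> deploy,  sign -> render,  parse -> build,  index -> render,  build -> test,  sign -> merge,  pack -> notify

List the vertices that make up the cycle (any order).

DFS with gray/black marking from test:
test gray
  pack gray
    notify gray
      render gray
        build gray
          build→test: test is gray → back edge
Back edge closes the cycle test → pack → notify → render → build → test; its vertices are {pack, test, build, notify, render}.

pack, test, build, notify, render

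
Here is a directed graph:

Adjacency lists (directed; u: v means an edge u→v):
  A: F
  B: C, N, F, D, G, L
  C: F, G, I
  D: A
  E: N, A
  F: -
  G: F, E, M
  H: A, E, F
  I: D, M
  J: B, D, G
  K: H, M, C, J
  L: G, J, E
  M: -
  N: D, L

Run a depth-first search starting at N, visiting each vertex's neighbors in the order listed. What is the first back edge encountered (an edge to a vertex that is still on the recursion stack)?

E->N

DFS from N (visiting each vertex's neighbors in the order listed); mark gray on enter, black on exit:
N gray
  D gray
    A gray
      F gray
      F black
    A black
  D black
  L gray
    G gray
      G→F: F black — skip
      E gray
        E→N: N is gray → back edge
First back edge: E → N.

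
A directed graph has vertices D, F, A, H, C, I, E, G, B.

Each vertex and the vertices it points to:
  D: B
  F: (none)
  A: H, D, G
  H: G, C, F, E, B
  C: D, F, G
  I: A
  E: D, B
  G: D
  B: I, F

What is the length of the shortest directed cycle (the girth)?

4

For each vertex v, BFS finds the shortest path from v back to v.
The shortest such closed walk is A → H → B → I → A, length 4.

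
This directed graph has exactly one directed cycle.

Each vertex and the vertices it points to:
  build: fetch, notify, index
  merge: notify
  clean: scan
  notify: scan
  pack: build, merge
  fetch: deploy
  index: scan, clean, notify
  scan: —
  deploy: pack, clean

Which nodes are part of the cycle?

pack, build, fetch, deploy

DFS with gray/black marking from pack:
pack gray
  build gray
    fetch gray
      deploy gray
        deploy→pack: pack is gray → back edge
Back edge closes the cycle pack → build → fetch → deploy → pack; its vertices are {pack, build, fetch, deploy}.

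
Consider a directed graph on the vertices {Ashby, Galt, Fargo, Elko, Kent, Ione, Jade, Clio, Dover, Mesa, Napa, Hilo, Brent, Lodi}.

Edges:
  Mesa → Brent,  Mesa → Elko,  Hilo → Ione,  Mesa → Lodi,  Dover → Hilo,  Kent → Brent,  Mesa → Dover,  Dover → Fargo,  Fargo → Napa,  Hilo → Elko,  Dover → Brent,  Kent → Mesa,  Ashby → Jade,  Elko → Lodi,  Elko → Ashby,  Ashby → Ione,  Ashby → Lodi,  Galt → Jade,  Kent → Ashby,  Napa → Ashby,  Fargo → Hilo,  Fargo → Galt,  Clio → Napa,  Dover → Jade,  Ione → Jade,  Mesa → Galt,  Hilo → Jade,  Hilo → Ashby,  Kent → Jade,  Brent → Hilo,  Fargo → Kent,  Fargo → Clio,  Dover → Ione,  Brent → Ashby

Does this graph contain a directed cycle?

Yes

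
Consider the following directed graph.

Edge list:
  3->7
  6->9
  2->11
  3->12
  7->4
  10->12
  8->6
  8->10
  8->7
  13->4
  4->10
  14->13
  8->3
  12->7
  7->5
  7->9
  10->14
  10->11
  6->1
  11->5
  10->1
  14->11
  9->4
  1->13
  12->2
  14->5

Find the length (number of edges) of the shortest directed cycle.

For each vertex v, BFS finds the shortest path from v back to v.
The shortest such closed walk is 10 → 1 → 13 → 4 → 10, length 4.

4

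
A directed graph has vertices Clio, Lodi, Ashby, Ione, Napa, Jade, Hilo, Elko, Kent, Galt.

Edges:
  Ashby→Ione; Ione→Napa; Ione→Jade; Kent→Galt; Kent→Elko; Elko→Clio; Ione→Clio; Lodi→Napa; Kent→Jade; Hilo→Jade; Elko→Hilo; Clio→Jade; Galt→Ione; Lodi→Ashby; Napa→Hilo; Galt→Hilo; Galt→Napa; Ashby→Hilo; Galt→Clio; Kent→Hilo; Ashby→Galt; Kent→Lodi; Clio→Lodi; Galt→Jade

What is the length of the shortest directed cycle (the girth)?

4

For each vertex v, BFS finds the shortest path from v back to v.
The shortest such closed walk is Galt → Clio → Lodi → Ashby → Galt, length 4.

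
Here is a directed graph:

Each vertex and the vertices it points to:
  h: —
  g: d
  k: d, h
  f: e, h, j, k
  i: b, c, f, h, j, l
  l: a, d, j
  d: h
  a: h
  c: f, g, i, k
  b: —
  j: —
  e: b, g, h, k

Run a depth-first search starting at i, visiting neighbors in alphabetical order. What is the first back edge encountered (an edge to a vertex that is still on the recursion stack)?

DFS from i (visiting neighbors in alphabetical order); mark gray on enter, black on exit:
i gray
  b gray
  b black
  c gray
    f gray
      e gray
        e→b: b black — skip
        g gray
          d gray
            h gray
            h black
          d black
        g black
        e→h: h black — skip
        k gray
          k→d: d black — skip
          k→h: h black — skip
        k black
      e black
      f→h: h black — skip
      j gray
      j black
      f→k: k black — skip
    f black
    c→g: g black — skip
    c→i: i is gray → back edge
First back edge: c → i.

c->i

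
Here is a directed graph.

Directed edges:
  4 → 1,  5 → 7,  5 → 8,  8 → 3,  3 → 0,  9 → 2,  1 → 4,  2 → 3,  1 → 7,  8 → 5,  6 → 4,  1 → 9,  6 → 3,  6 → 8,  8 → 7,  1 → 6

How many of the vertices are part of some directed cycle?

A vertex is on a directed cycle iff it belongs to a strongly connected component of size ≥ 2 (or has a self-loop).
The vertices on cycles are {1, 4, 5, 6, 8} — 5 in total.

5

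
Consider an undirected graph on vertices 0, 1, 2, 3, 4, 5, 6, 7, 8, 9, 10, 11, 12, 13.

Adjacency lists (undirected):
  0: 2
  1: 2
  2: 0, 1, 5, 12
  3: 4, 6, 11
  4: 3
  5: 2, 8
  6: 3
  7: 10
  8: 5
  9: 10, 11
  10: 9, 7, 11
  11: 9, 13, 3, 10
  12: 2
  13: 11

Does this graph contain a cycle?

DFS, tracking each vertex's parent; an edge to a visited non-parent vertex closes a cycle.
Start from 1:
visit 1 (parent –)
  visit 2 (parent 1)
    visit 0 (parent 2)
      0–2: parent, skip
    2–1: parent, skip
    visit 5 (parent 2)
      5–2: parent, skip
      visit 8 (parent 5)
        8–5: parent, skip
    visit 12 (parent 2)
      12–2: parent, skip
visit 3 (parent –)
  visit 4 (parent 3)
    4–3: parent, skip
  visit 6 (parent 3)
    6–3: parent, skip
  visit 11 (parent 3)
    visit 9 (parent 11)
      visit 10 (parent 9)
        10–9: parent, skip
        visit 7 (parent 10)
          7–10: parent, skip
        10–11: 11 visited and ≠ parent → cycle
Cycle: 11 – 9 – 10 – 11.

Yes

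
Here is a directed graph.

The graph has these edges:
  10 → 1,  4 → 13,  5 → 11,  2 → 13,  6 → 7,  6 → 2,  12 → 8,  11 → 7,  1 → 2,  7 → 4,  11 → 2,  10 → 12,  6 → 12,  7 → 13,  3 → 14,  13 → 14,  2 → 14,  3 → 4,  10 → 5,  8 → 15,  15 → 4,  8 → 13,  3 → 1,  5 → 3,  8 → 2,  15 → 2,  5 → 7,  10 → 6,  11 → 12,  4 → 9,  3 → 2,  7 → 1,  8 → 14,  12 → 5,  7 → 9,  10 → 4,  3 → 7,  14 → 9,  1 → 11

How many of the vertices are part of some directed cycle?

6

A vertex is on a directed cycle iff it belongs to a strongly connected component of size ≥ 2 (or has a self-loop).
The vertices on cycles are {1, 3, 5, 7, 11, 12} — 6 in total.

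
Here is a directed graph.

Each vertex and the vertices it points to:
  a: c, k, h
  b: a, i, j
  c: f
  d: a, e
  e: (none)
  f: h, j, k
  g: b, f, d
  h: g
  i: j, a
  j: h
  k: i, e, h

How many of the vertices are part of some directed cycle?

A vertex is on a directed cycle iff it belongs to a strongly connected component of size ≥ 2 (or has a self-loop).
The vertices on cycles are {a, b, c, d, f, g, h, i, j, k} — 10 in total.

10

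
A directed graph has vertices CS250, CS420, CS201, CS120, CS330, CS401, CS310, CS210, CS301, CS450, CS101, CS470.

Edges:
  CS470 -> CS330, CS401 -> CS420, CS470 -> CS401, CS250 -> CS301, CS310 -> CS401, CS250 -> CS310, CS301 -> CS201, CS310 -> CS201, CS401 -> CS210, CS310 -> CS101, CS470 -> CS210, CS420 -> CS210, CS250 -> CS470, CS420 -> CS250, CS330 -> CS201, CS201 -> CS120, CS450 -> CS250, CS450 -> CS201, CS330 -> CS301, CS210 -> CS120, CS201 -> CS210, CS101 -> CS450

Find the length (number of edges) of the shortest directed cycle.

For each vertex v, BFS finds the shortest path from v back to v.
The shortest such closed walk is CS250 → CS310 → CS101 → CS450 → CS250, length 4.

4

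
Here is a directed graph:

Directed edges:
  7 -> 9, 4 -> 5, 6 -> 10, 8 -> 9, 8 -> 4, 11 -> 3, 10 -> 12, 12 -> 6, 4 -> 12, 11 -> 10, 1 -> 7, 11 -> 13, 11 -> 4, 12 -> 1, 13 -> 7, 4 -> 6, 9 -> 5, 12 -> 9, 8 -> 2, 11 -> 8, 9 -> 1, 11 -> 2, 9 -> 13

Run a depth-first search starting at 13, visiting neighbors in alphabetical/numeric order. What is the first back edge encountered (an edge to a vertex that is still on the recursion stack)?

DFS from 13 (visiting neighbors in alphabetical/numeric order); mark gray on enter, black on exit:
13 gray
  7 gray
    9 gray
      1 gray
        1→7: 7 is gray → back edge
First back edge: 1 → 7.

1→7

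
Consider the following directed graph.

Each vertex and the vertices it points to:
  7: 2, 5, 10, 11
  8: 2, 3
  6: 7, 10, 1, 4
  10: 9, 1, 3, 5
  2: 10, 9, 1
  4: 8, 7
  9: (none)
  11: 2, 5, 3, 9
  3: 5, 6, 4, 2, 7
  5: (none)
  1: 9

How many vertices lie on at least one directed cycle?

A vertex is on a directed cycle iff it belongs to a strongly connected component of size ≥ 2 (or has a self-loop).
The vertices on cycles are {2, 3, 4, 6, 7, 8, 10, 11} — 8 in total.

8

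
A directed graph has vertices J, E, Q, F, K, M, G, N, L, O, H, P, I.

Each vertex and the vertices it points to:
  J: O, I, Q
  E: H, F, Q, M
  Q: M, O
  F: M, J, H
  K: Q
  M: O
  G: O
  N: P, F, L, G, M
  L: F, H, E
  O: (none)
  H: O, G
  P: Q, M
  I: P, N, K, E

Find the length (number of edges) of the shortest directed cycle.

4

For each vertex v, BFS finds the shortest path from v back to v.
The shortest such closed walk is I → E → F → J → I, length 4.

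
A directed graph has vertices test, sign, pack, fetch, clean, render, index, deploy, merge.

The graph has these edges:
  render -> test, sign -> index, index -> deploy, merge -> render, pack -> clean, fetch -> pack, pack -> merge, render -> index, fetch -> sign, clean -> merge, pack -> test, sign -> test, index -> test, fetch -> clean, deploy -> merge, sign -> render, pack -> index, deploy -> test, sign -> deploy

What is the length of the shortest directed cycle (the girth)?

4

For each vertex v, BFS finds the shortest path from v back to v.
The shortest such closed walk is render → index → deploy → merge → render, length 4.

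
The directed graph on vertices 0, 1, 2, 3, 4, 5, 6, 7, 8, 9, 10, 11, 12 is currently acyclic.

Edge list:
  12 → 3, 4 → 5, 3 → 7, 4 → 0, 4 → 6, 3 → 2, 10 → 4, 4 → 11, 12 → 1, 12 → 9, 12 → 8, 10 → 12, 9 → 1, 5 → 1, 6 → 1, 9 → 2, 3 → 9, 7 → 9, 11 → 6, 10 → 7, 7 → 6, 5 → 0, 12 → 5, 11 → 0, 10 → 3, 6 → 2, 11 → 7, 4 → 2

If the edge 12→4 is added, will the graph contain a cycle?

Adding 12→4 creates a cycle iff 4 can already reach 12.
Explore from 4: no path reaches 12. The graph stays acyclic.

No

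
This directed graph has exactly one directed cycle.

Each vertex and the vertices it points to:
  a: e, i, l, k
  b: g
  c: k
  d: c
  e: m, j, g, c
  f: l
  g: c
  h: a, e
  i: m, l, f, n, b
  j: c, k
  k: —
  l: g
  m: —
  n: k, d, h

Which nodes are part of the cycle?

a, h, i, n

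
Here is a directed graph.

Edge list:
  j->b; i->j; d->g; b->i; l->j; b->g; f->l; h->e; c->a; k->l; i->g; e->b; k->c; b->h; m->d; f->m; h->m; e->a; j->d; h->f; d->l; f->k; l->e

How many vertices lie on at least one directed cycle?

A vertex is on a directed cycle iff it belongs to a strongly connected component of size ≥ 2 (or has a self-loop).
The vertices on cycles are {b, d, e, f, h, i, j, k, l, m} — 10 in total.

10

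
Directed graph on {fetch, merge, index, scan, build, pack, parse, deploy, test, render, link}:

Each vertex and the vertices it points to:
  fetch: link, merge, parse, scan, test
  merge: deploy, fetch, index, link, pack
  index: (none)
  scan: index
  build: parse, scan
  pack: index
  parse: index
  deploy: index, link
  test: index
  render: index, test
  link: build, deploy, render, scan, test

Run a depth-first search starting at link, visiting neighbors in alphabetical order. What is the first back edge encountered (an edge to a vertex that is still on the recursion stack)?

deploy→link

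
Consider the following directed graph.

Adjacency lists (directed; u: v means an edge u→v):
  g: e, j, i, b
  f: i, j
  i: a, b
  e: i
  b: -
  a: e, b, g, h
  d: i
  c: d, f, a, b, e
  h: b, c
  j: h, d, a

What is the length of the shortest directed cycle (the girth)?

For each vertex v, BFS finds the shortest path from v back to v.
The shortest such closed walk is c → a → h → c, length 3.

3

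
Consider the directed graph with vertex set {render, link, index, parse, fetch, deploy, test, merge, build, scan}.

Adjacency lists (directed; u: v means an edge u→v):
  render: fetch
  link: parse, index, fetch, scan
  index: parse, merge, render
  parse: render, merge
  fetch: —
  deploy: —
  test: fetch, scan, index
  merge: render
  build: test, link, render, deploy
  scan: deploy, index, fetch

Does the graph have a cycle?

DFS with white/gray/black marking, starting from merge:
merge gray
  render gray
    fetch gray
    fetch black
  render black
merge black
link gray
  parse gray
    parse→render: render black — skip
    parse→merge: merge black — skip
  parse black
  index gray
    index→parse: parse black — skip
    index→merge: merge black — skip
    index→render: render black — skip
  index black
  link→fetch: fetch black — skip
  scan gray
    deploy gray
    deploy black
    scan→index: index black — skip
    scan→fetch: fetch black — skip
  scan black
link black
test gray
  test→fetch: fetch black — skip
  test→scan: scan black — skip
  test→index: index black — skip
test black
build gray
  build→test: test black — skip
  build→link: link black — skip
  build→render: render black — skip
  build→deploy: deploy black — skip
build black
Every edge goes to a white or black vertex — no back edge, so the graph is acyclic.

No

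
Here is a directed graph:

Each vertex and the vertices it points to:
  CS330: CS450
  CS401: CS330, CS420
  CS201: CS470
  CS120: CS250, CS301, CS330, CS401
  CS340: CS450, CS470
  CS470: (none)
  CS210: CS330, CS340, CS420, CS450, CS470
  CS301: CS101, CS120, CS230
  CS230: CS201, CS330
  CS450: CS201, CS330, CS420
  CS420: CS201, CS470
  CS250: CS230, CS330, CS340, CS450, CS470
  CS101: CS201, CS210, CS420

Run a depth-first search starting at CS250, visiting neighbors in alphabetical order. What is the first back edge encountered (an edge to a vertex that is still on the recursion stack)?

DFS from CS250 (visiting neighbors in alphabetical order); mark gray on enter, black on exit:
CS250 gray
  CS230 gray
    CS201 gray
      CS470 gray
      CS470 black
    CS201 black
    CS330 gray
      CS450 gray
        CS450→CS201: CS201 black — skip
        CS450→CS330: CS330 is gray → back edge
First back edge: CS450 → CS330.

CS450→CS330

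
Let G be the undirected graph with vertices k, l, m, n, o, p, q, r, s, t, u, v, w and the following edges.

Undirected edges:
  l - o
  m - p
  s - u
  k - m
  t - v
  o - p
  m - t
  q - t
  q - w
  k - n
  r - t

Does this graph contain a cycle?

No

DFS, tracking each vertex's parent; an edge to a visited non-parent vertex closes a cycle.
Start from r:
visit r (parent –)
  visit t (parent r)
    visit q (parent t)
      visit w (parent q)
        w–q: parent, skip
      q–t: parent, skip
    visit v (parent t)
      v–t: parent, skip
    t–r: parent, skip
    visit m (parent t)
      m–t: parent, skip
      visit p (parent m)
        p–m: parent, skip
        visit o (parent p)
          o–p: parent, skip
          visit l (parent o)
            l–o: parent, skip
      visit k (parent m)
        visit n (parent k)
          n–k: parent, skip
        k–m: parent, skip
visit s (parent –)
  visit u (parent s)
    u–s: parent, skip
No non-parent visited neighbor found — the graph is a forest.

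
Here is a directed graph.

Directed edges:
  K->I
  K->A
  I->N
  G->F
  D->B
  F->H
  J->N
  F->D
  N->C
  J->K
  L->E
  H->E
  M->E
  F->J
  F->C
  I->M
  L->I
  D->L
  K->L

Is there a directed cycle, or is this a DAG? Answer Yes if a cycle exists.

No

DFS with white/gray/black marking, starting from D:
D gray
  B gray
  B black
  L gray
    E gray
    E black
    I gray
      N gray
        C gray
        C black
      N black
      M gray
        M→E: E black — skip
      M black
    I black
  L black
D black
F gray
  F→D: D black — skip
  J gray
    K gray
      K→L: L black — skip
      A gray
      A black
      K→I: I black — skip
    K black
    J→N: N black — skip
  J black
  F→C: C black — skip
  H gray
    H→E: E black — skip
  H black
F black
G gray
  G→F: F black — skip
G black
Every edge goes to a white or black vertex — no back edge, so the graph is acyclic.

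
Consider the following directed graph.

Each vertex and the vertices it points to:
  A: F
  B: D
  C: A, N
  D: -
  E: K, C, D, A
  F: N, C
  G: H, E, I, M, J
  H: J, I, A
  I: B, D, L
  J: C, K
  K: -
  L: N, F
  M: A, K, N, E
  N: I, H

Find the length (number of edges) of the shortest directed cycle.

3

For each vertex v, BFS finds the shortest path from v back to v.
The shortest such closed walk is I → L → N → I, length 3.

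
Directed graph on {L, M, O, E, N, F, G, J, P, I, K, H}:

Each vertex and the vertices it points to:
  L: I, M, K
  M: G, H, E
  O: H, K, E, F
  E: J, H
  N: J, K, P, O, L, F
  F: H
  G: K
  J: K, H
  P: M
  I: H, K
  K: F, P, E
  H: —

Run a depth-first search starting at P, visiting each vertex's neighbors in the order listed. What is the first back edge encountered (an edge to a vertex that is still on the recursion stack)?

K→P

DFS from P (visiting each vertex's neighbors in the order listed); mark gray on enter, black on exit:
P gray
  M gray
    G gray
      K gray
        F gray
          H gray
          H black
        F black
        K→P: P is gray → back edge
First back edge: K → P.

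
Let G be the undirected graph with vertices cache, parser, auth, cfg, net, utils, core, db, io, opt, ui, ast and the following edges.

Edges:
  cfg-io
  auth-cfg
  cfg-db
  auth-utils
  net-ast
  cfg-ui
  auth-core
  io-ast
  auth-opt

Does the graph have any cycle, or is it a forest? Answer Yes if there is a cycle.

DFS, tracking each vertex's parent; an edge to a visited non-parent vertex closes a cycle.
Start from auth:
visit auth (parent –)
  visit opt (parent auth)
    opt–auth: parent, skip
  visit cfg (parent auth)
    visit ui (parent cfg)
      ui–cfg: parent, skip
    cfg–auth: parent, skip
    visit io (parent cfg)
      io–cfg: parent, skip
      visit ast (parent io)
        ast–io: parent, skip
        visit net (parent ast)
          net–ast: parent, skip
    visit db (parent cfg)
      db–cfg: parent, skip
  visit utils (parent auth)
    utils–auth: parent, skip
  visit core (parent auth)
    core–auth: parent, skip
visit cache (parent –)
visit parser (parent –)
No non-parent visited neighbor found — the graph is a forest.

No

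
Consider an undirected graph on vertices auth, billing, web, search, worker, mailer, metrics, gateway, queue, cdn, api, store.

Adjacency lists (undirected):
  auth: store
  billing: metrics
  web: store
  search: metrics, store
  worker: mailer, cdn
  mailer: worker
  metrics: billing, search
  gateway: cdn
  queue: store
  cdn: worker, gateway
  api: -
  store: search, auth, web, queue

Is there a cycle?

DFS, tracking each vertex's parent; an edge to a visited non-parent vertex closes a cycle.
Start from auth:
visit auth (parent –)
  visit store (parent auth)
    visit search (parent store)
      visit metrics (parent search)
        visit billing (parent metrics)
          billing–metrics: parent, skip
        metrics–search: parent, skip
      search–store: parent, skip
    store–auth: parent, skip
    visit web (parent store)
      web–store: parent, skip
    visit queue (parent store)
      queue–store: parent, skip
visit worker (parent –)
  visit mailer (parent worker)
    mailer–worker: parent, skip
  visit cdn (parent worker)
    cdn–worker: parent, skip
    visit gateway (parent cdn)
      gateway–cdn: parent, skip
visit api (parent –)
No non-parent visited neighbor found — the graph is a forest.

No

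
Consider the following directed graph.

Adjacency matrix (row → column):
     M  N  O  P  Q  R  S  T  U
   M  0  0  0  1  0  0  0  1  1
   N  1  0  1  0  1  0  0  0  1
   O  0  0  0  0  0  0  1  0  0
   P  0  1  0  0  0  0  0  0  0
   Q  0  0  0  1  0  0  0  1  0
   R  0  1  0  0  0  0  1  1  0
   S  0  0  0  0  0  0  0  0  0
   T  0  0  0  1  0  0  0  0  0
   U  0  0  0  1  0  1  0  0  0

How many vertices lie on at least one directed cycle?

7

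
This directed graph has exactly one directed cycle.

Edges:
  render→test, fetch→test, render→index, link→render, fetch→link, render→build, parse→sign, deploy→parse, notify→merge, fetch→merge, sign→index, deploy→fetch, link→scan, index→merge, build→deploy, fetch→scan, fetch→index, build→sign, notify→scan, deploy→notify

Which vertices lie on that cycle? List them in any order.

DFS with gray/black marking from render:
render gray
  index gray
    merge gray
    merge black
  index black
  build gray
    sign gray
      sign→index: index black — skip
    sign black
    deploy gray
      parse gray
        parse→sign: sign black — skip
      parse black
      notify gray
        scan gray
        scan black
        notify→merge: merge black — skip
      notify black
      fetch gray
        test gray
        test black
        fetch→index: index black — skip
        fetch→merge: merge black — skip
        fetch→scan: scan black — skip
        link gray
          link→scan: scan black — skip
          link→render: render is gray → back edge
Back edge closes the cycle render → build → deploy → fetch → link → render; its vertices are {link, build, fetch, deploy, render}.

link, build, fetch, deploy, render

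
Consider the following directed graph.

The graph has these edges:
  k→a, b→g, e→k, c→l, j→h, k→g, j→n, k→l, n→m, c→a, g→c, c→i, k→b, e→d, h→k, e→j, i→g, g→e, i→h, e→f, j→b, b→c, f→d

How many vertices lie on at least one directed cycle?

8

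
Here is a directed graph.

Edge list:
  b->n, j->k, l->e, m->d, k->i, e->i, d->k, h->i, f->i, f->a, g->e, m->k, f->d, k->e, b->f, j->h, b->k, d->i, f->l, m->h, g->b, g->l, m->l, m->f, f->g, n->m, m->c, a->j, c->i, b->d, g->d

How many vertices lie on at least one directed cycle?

A vertex is on a directed cycle iff it belongs to a strongly connected component of size ≥ 2 (or has a self-loop).
The vertices on cycles are {b, f, g, m, n} — 5 in total.

5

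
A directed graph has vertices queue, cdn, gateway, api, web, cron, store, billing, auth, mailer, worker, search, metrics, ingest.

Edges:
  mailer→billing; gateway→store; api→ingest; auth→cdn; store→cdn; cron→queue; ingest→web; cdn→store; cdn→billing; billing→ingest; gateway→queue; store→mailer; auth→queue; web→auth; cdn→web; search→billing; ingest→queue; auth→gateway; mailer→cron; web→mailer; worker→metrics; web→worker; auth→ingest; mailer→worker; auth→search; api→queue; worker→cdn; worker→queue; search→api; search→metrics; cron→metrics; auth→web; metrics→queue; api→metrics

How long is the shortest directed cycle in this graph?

For each vertex v, BFS finds the shortest path from v back to v.
The shortest such closed walk is auth → web → auth, length 2.

2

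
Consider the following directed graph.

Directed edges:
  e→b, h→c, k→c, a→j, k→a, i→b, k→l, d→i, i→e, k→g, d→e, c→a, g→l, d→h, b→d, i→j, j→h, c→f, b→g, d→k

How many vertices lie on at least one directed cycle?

8

A vertex is on a directed cycle iff it belongs to a strongly connected component of size ≥ 2 (or has a self-loop).
The vertices on cycles are {a, b, c, d, e, h, i, j} — 8 in total.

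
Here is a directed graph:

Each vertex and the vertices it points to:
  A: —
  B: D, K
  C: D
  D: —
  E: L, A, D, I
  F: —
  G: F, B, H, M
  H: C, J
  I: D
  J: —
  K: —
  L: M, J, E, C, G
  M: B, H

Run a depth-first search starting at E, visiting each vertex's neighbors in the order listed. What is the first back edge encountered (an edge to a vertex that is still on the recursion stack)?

DFS from E (visiting each vertex's neighbors in the order listed); mark gray on enter, black on exit:
E gray
  L gray
    M gray
      B gray
        D gray
        D black
        K gray
        K black
      B black
      H gray
        C gray
          C→D: D black — skip
        C black
        J gray
        J black
      H black
    M black
    L→J: J black — skip
    L→E: E is gray → back edge
First back edge: L → E.

L→E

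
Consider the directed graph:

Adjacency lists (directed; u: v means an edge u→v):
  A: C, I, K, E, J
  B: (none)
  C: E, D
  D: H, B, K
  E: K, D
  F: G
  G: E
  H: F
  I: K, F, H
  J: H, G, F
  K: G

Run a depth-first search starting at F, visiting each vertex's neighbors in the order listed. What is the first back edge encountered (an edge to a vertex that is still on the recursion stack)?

K->G

DFS from F (visiting each vertex's neighbors in the order listed); mark gray on enter, black on exit:
F gray
  G gray
    E gray
      K gray
        K→G: G is gray → back edge
First back edge: K → G.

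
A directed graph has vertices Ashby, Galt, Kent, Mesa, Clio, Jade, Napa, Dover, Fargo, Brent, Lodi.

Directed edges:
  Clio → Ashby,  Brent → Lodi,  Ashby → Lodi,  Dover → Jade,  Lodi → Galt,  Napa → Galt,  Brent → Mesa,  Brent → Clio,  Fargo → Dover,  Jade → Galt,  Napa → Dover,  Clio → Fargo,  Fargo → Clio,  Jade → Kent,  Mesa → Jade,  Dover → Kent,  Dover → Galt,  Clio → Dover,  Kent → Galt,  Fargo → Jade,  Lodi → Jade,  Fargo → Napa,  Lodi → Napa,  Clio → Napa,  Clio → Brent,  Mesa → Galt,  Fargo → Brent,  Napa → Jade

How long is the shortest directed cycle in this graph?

2

For each vertex v, BFS finds the shortest path from v back to v.
The shortest such closed walk is Clio → Brent → Clio, length 2.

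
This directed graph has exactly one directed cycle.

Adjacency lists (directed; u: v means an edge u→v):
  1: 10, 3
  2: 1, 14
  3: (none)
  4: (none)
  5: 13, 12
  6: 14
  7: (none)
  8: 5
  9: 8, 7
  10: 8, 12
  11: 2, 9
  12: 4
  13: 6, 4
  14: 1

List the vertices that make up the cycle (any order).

DFS with gray/black marking from 1:
1 gray
  10 gray
    8 gray
      5 gray
        13 gray
          6 gray
            14 gray
              14→1: 1 is gray → back edge
Back edge closes the cycle 1 → 10 → 8 → 5 → 13 → 6 → 14 → 1; its vertices are {1, 5, 6, 8, 10, 13, 14}.

1, 5, 6, 8, 10, 13, 14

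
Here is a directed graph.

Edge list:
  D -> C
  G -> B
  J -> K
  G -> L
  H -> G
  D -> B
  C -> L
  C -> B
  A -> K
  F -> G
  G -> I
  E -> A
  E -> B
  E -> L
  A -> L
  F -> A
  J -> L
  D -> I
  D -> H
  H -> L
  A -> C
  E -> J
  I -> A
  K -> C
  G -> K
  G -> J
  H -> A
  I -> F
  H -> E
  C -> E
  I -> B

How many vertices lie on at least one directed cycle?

8

A vertex is on a directed cycle iff it belongs to a strongly connected component of size ≥ 2 (or has a self-loop).
The vertices on cycles are {A, C, E, F, G, I, J, K} — 8 in total.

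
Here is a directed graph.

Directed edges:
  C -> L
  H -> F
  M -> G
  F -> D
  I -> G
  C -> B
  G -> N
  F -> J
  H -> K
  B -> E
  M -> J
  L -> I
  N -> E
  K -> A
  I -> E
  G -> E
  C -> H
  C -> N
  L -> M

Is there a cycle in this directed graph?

DFS with white/gray/black marking, starting from F:
F gray
  J gray
  J black
  D gray
  D black
F black
I gray
  E gray
  E black
  G gray
    N gray
      N→E: E black — skip
    N black
    G→E: E black — skip
  G black
I black
M gray
  M→G: G black — skip
  M→J: J black — skip
M black
L gray
  L→M: M black — skip
  L→I: I black — skip
L black
A gray
A black
K gray
  K→A: A black — skip
K black
C gray
  C→L: L black — skip
  B gray
    B→E: E black — skip
  B black
  C→N: N black — skip
  H gray
    H→F: F black — skip
    H→K: K black — skip
  H black
C black
Every edge goes to a white or black vertex — no back edge, so the graph is acyclic.

No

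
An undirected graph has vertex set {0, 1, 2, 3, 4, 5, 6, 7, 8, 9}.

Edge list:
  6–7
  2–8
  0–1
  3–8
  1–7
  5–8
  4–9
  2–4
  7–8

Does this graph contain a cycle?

DFS, tracking each vertex's parent; an edge to a visited non-parent vertex closes a cycle.
Start from 1:
visit 1 (parent –)
  visit 7 (parent 1)
    visit 8 (parent 7)
      visit 3 (parent 8)
        3–8: parent, skip
      8–7: parent, skip
      visit 5 (parent 8)
        5–8: parent, skip
      visit 2 (parent 8)
        2–8: parent, skip
        visit 4 (parent 2)
          visit 9 (parent 4)
            9–4: parent, skip
          4–2: parent, skip
    7–1: parent, skip
    visit 6 (parent 7)
      6–7: parent, skip
  visit 0 (parent 1)
    0–1: parent, skip
No non-parent visited neighbor found — the graph is a forest.

No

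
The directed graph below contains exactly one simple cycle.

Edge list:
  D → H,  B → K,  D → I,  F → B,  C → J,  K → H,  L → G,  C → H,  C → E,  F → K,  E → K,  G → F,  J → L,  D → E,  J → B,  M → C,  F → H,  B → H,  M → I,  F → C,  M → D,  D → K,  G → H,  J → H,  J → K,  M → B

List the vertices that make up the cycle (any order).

C, F, G, J, L

DFS with gray/black marking from C:
C gray
  J gray
    H gray
    H black
    K gray
      K→H: H black — skip
    K black
    L gray
      G gray
        F gray
          B gray
            B→H: H black — skip
            B→K: K black — skip
          B black
          F→K: K black — skip
          F→H: H black — skip
          F→C: C is gray → back edge
Back edge closes the cycle C → J → L → G → F → C; its vertices are {C, F, G, J, L}.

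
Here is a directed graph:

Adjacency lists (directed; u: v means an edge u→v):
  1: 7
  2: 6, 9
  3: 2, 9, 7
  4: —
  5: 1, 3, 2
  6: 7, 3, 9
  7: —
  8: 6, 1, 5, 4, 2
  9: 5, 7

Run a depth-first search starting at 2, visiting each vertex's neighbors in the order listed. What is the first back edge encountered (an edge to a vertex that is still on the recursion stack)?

DFS from 2 (visiting each vertex's neighbors in the order listed); mark gray on enter, black on exit:
2 gray
  6 gray
    7 gray
    7 black
    3 gray
      3→2: 2 is gray → back edge
First back edge: 3 → 2.

3→2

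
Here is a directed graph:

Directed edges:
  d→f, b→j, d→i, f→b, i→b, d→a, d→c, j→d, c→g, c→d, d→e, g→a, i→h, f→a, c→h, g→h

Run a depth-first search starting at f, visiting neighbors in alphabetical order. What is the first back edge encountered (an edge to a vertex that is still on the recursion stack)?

c->d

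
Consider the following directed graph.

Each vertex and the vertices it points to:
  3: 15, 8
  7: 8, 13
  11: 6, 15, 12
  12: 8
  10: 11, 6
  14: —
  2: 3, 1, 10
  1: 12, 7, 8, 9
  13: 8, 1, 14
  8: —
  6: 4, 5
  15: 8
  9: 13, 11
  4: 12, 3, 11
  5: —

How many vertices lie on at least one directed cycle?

7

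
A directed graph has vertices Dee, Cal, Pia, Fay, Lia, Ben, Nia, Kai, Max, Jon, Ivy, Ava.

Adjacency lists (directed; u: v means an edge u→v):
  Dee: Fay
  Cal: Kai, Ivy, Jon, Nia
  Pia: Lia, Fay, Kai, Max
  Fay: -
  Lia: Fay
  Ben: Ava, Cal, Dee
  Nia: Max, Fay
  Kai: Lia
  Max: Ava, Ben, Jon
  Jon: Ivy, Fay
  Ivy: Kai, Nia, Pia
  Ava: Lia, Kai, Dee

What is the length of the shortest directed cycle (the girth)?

4

For each vertex v, BFS finds the shortest path from v back to v.
The shortest such closed walk is Ben → Cal → Nia → Max → Ben, length 4.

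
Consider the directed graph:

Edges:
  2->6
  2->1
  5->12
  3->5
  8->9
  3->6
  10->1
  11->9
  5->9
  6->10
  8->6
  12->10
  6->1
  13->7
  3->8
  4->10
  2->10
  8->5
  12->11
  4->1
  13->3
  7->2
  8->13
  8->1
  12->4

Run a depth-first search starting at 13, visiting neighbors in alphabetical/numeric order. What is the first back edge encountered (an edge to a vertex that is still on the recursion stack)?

8->13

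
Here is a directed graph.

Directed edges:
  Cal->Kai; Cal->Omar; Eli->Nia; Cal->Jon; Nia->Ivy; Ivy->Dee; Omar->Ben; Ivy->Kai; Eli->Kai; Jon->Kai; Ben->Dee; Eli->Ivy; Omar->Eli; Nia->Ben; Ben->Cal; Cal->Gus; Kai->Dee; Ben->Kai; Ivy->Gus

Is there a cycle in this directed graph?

Yes

DFS with white/gray/black marking, starting from Dee:
Dee gray
Dee black
Nia gray
  Ivy gray
    Kai gray
      Kai→Dee: Dee black — skip
    Kai black
    Ivy→Dee: Dee black — skip
    Gus gray
    Gus black
  Ivy black
  Ben gray
    Ben→Kai: Kai black — skip
    Cal gray
      Cal→Kai: Kai black — skip
      Jon gray
        Jon→Kai: Kai black — skip
      Jon black
      Omar gray
        Omar→Ben: Ben is gray → back edge
Back edge found, so a cycle exists: Ben → Cal → Omar → Ben.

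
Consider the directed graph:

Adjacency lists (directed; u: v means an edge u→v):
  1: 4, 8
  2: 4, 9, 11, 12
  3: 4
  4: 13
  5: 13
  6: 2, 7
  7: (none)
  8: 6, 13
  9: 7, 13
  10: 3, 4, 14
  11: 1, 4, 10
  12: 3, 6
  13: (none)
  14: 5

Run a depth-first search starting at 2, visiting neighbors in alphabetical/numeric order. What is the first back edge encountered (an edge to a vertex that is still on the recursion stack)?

DFS from 2 (visiting neighbors in alphabetical/numeric order); mark gray on enter, black on exit:
2 gray
  4 gray
    13 gray
    13 black
  4 black
  9 gray
    7 gray
    7 black
    9→13: 13 black — skip
  9 black
  11 gray
    1 gray
      1→4: 4 black — skip
      8 gray
        6 gray
          6→2: 2 is gray → back edge
First back edge: 6 → 2.

6→2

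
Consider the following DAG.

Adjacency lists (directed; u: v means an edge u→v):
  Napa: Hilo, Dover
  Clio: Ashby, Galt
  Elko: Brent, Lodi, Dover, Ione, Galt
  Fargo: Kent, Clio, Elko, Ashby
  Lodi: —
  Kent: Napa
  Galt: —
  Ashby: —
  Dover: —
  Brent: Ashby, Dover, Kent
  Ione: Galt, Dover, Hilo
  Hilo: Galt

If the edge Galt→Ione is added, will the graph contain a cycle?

Adding Galt→Ione creates a cycle iff Ione can already reach Galt.
Path from Ione: Ione → Galt.
So Ione → … → Galt → Ione is a cycle.

Yes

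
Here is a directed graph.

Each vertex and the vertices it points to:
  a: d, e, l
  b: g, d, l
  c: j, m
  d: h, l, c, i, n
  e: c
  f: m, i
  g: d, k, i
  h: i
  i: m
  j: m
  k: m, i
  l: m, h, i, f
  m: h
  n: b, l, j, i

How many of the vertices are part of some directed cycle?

7

A vertex is on a directed cycle iff it belongs to a strongly connected component of size ≥ 2 (or has a self-loop).
The vertices on cycles are {b, d, g, h, i, m, n} — 7 in total.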